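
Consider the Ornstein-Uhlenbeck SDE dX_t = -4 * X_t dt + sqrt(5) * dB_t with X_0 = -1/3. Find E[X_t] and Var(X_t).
E[X_t] = -exp(-4*t)/3; Var(X_t) = 5/8 - 5*exp(-8*t)/8

The OU SDE dX = -theta X dt + sigma dB admits the integrating factor exp(theta t): d(exp(theta t) X_t) = sigma exp(theta t) dB_t. Integrating from 0 to t:
  X_t = x_0 * exp(-theta t) + sigma * int_0^t exp(-theta (t-s)) dB_s.
The Itô integral has mean 0 and (by the Itô isometry) variance sigma^2 * int_0^t exp(-2 theta (t - s)) ds = sigma^2 * (1 - exp(-2 theta t)) / (2 theta).
With theta = 4, sigma = sqrt(5), x_0 = -1/3:
  E[X_t] = -1/3 * exp(-4 t) = -exp(-4*t)/3
  Var(X_t) = (sqrt(5))^2 * (1 - exp(-2*4 t)) / (2 * 4) = 5/8 - 5*exp(-8*t)/8.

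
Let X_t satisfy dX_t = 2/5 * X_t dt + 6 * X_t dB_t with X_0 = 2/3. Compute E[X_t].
E[X_t] = 2*exp(2*t/5)/3

For GBM dX = mu X dt + sigma X dB with X_0 = x_0, apply Itô to Y = log X: dY = (mu - sigma^2/2) dt + sigma dB, so Y_t = log(x_0) + (mu - sigma^2/2) t + sigma B_t and hence X_t = x_0 * exp((mu - sigma^2/2) t + sigma B_t).
With mu = 2/5, sigma = 6, x_0 = 2/3, this gives:
  X_t = 2/3 * exp((-88/5) * t + (6) * B_t).
Since sigma*B_t ~ Normal(0, sigma^2 t), E[exp(sigma*B_t)] = exp(sigma^2 t / 2); so E[X_t] = x_0 * exp((mu - sigma^2/2) t) * exp(sigma^2 t / 2) = x_0 * exp(mu t) = 2*exp(2*t/5)/3.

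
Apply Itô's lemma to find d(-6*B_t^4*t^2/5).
d(-6*B_t^4*t^2/5) = (12*B_t^2*t*(-B_t^2 - 3*t)/5) dt + (-24*B_t^3*t^2/5) dB_t

Itô's formula for f(t, x): d f(t, B_t) = (f_t + (1/2) f_xx) dt + f_x dB_t. Compute partials of f(t, x) = -6*t^2*x^4/5:
  f_t(t,x)  = -12*t*x^4/5
  f_x(t,x)  = -24*t^2*x^3/5
  f_xx(t,x) = -72*t^2*x^2/5
Assemble drift = f_t + (1/2) f_xx = 12*t*x^2*(-3*t - x^2)/5 and diffusion = f_x = -24*t^2*x^3/5. Substituting x = B_t:
  d(-6*B_t^4*t^2/5) = (12*B_t^2*t*(-B_t^2 - 3*t)/5) dt + (-24*B_t^3*t^2/5) dB_t.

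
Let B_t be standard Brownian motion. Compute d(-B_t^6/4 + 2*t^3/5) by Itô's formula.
d(-B_t^6/4 + 2*t^3/5) = (-15*B_t^4/4 + 6*t^2/5) dt + (-3*B_t^5/2) dB_t

Itô's formula for f(t, x): d f(t, B_t) = (f_t + (1/2) f_xx) dt + f_x dB_t. Compute partials of f(t, x) = 2*t^3/5 - x^6/4:
  f_t(t,x)  = 6*t^2/5
  f_x(t,x)  = -3*x^5/2
  f_xx(t,x) = -15*x^4/2
Assemble drift = f_t + (1/2) f_xx = 6*t^2/5 - 15*x^4/4 and diffusion = f_x = -3*x^5/2. Substituting x = B_t:
  d(-B_t^6/4 + 2*t^3/5) = (-15*B_t^4/4 + 6*t^2/5) dt + (-3*B_t^5/2) dB_t.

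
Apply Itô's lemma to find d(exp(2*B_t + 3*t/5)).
d(exp(2*B_t + 3*t/5)) = (13*exp(2*B_t + 3*t/5)/5) dt + (2*exp(2*B_t + 3*t/5)) dB_t

Itô's formula for f(t, x): d f(t, B_t) = (f_t + (1/2) f_xx) dt + f_x dB_t. Compute partials of f(t, x) = exp(3*t/5 + 2*x):
  f_t(t,x)  = 3*exp(3*t/5 + 2*x)/5
  f_x(t,x)  = 2*exp(3*t/5 + 2*x)
  f_xx(t,x) = 4*exp(3*t/5 + 2*x)
Assemble drift = f_t + (1/2) f_xx = 13*exp(3*t/5 + 2*x)/5 and diffusion = f_x = 2*exp(3*t/5 + 2*x). Substituting x = B_t:
  d(exp(2*B_t + 3*t/5)) = (13*exp(2*B_t + 3*t/5)/5) dt + (2*exp(2*B_t + 3*t/5)) dB_t.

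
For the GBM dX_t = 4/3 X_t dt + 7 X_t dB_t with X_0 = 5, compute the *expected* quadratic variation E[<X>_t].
E[<X>_t] = 735*exp(155*t/3)/31 - 735/31

<X>_t = int_0^t (7 * X_s)^2 ds. Taking expectation inside the integral: E[<X>_t] = 7^2 * int_0^t E[X_s^2] ds. For GBM, E[X_s^2] = x_0^2 * exp((2 mu + sigma^2) s). Integrating:
  E[<X>_t] = 7^2 * 5^2 * (exp((2*(4/3) + 7^2) t) - 1) / (2*(4/3) + 7^2)
           = 7^2 * 5^2 * (exp((155/3) t) - 1) / (155/3) = 735*exp(155*t/3)/31 - 735/31.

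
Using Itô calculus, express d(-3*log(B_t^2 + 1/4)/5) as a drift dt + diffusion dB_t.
d(-3*log(B_t^2 + 1/4)/5) = (12*(4*B_t^2 - 1)/(5*(4*B_t^2 + 1)^2)) dt + (-24*B_t/(20*B_t^2 + 5)) dB_t

Itô's formula for f(B_t) gives d f(B_t) = f'(B_t) dB_t + (1/2) f''(B_t) dt. Compute derivatives of f(x) = -3*log(x^2 + 1/4)/5:
  f'(x)  = -24*x/(20*x^2 + 5)
  f''(x) = 24*(4*x^2 - 1)/(5*(4*x^2 + 1)^2)
Substitute x = B_t and multiply the f'' term by 1/2:
  drift     = (1/2) * (24*(4*x^2 - 1)/(5*(4*x^2 + 1)^2)) evaluated at B_t = 12*(4*B_t^2 - 1)/(5*(4*B_t^2 + 1)^2)
  diffusion = (-24*x/(20*x^2 + 5)) evaluated at B_t = -24*B_t/(20*B_t^2 + 5)
Therefore d(-3*log(B_t^2 + 1/4)/5) = (12*(4*B_t^2 - 1)/(5*(4*B_t^2 + 1)^2)) dt + (-24*B_t/(20*B_t^2 + 5)) dB_t.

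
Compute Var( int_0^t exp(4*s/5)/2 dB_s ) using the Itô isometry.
Var = 5*exp(8*t/5)/32 - 5/32

The Itô integral of a deterministic integrand f(s) has mean 0 because each increment f(s) * (B_{s+ds} - B_s) has mean 0. By the Itô isometry:
  Var( int_0^t f(s) dB_s ) = E[ (int_0^t f(s) dB_s)^2 ] = int_0^t f(s)^2 ds.
Here f(s) = exp(4*s/5)/2, so f(s)^2 = exp(8*s/5)/4. Integrate:
  int_0^t (exp(8*s/5)/4) ds = 5*exp(8*t/5)/32 - 5/32.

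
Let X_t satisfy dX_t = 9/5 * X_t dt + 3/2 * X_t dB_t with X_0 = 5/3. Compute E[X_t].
E[X_t] = 5*exp(9*t/5)/3

For GBM dX = mu X dt + sigma X dB with X_0 = x_0, apply Itô to Y = log X: dY = (mu - sigma^2/2) dt + sigma dB, so Y_t = log(x_0) + (mu - sigma^2/2) t + sigma B_t and hence X_t = x_0 * exp((mu - sigma^2/2) t + sigma B_t).
With mu = 9/5, sigma = 3/2, x_0 = 5/3, this gives:
  X_t = 5/3 * exp((27/40) * t + (3/2) * B_t).
Since sigma*B_t ~ Normal(0, sigma^2 t), E[exp(sigma*B_t)] = exp(sigma^2 t / 2); so E[X_t] = x_0 * exp((mu - sigma^2/2) t) * exp(sigma^2 t / 2) = x_0 * exp(mu t) = 5*exp(9*t/5)/3.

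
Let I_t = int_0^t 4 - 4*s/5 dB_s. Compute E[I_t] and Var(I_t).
E[I_t] = 0; Var(I_t) = 16*t*(t^2 - 15*t + 75)/75

The Itô integral of a deterministic integrand f(s) has mean 0 because each increment f(s) * (B_{s+ds} - B_s) has mean 0. By the Itô isometry:
  Var( int_0^t f(s) dB_s ) = E[ (int_0^t f(s) dB_s)^2 ] = int_0^t f(s)^2 ds.
Here f(s) = 4 - 4*s/5, so f(s)^2 = 16*(s - 5)^2/25. Integrate:
  int_0^t (16*(s - 5)^2/25) ds = 16*t*(t^2 - 15*t + 75)/75.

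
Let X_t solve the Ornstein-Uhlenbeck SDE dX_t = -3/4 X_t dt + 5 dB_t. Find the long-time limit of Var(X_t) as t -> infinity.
lim Var(X_t) = 50/3

The OU SDE dX = -theta X dt + sigma dB admits the integrating factor exp(theta t): d(exp(theta t) X_t) = sigma exp(theta t) dB_t. Integrating from 0 to t gives X_t = x_0 * exp(-theta t) + sigma * int_0^t exp(-theta (t-s)) dB_s for any initial x_0. The Itô integral has variance (by the Itô isometry) sigma^2 * int_0^t exp(-2 theta (t - s)) ds = sigma^2 * (1 - exp(-2 theta t)) / (2 theta), independent of x_0.
With theta = 3/4, sigma = 5:
  Var(X_t) = (5)^2 * (1 - exp(-2*3/4 t)) / (2 * 3/4) = 50/3 - 50*exp(-3*t/2)/3.
As t -> infinity, exp(-2*3/4 t) -> 0, so the stationary variance is sigma^2 / (2 theta) = 50/3.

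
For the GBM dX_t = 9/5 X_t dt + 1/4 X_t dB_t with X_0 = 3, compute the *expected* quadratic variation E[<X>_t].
E[<X>_t] = 45*exp(293*t/80)/293 - 45/293

<X>_t = int_0^t ((1/4) * X_s)^2 ds. Taking expectation inside the integral: E[<X>_t] = (1/4)^2 * int_0^t E[X_s^2] ds. For GBM, E[X_s^2] = x_0^2 * exp((2 mu + sigma^2) s). Integrating:
  E[<X>_t] = (1/4)^2 * 3^2 * (exp((2*(9/5) + (1/4)^2) t) - 1) / (2*(9/5) + (1/4)^2)
           = (1/4)^2 * 3^2 * (exp((293/80) t) - 1) / (293/80) = 45*exp(293*t/80)/293 - 45/293.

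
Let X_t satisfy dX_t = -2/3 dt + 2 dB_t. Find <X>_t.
<X>_t = 4*t

For an Itô process dX_t = a(t) dt + b(t) dB_t, the quadratic variation is <X>_t = int_0^t b(s)^2 ds (the drift term does not contribute). Here b(s) = 2, so
  b(s)^2 = 4.
Integrating from 0 to t:
  <X>_t = int_0^t (4) ds = 4*t.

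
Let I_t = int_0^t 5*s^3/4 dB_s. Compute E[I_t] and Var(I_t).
E[I_t] = 0; Var(I_t) = 25*t^7/112

The Itô integral of a deterministic integrand f(s) has mean 0 because each increment f(s) * (B_{s+ds} - B_s) has mean 0. By the Itô isometry:
  Var( int_0^t f(s) dB_s ) = E[ (int_0^t f(s) dB_s)^2 ] = int_0^t f(s)^2 ds.
Here f(s) = 5*s^3/4, so f(s)^2 = 25*s^6/16. Integrate:
  int_0^t (25*s^6/16) ds = 25*t^7/112.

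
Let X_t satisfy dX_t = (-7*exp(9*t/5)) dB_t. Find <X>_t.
<X>_t = 245*exp(18*t/5)/18 - 245/18

For an Itô process dX_t = a(t) dt + b(t) dB_t, the quadratic variation is <X>_t = int_0^t b(s)^2 ds (the drift term does not contribute). Here b(s) = -7*exp(9*s/5), so
  b(s)^2 = 49*exp(18*s/5).
Integrating from 0 to t:
  <X>_t = int_0^t (49*exp(18*s/5)) ds = 245*exp(18*t/5)/18 - 245/18.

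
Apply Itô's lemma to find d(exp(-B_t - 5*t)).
d(exp(-B_t - 5*t)) = (-9*exp(-B_t - 5*t)/2) dt + (-exp(-B_t - 5*t)) dB_t

Itô's formula for f(t, x): d f(t, B_t) = (f_t + (1/2) f_xx) dt + f_x dB_t. Compute partials of f(t, x) = exp(-5*t - x):
  f_t(t,x)  = -5*exp(-5*t - x)
  f_x(t,x)  = -exp(-5*t - x)
  f_xx(t,x) = exp(-5*t - x)
Assemble drift = f_t + (1/2) f_xx = -9*exp(-5*t - x)/2 and diffusion = f_x = -exp(-5*t - x). Substituting x = B_t:
  d(exp(-B_t - 5*t)) = (-9*exp(-B_t - 5*t)/2) dt + (-exp(-B_t - 5*t)) dB_t.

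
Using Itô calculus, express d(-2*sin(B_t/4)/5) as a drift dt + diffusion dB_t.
d(-2*sin(B_t/4)/5) = (sin(B_t/4)/80) dt + (-cos(B_t/4)/10) dB_t

Itô's formula for f(B_t) gives d f(B_t) = f'(B_t) dB_t + (1/2) f''(B_t) dt. Compute derivatives of f(x) = -2*sin(x/4)/5:
  f'(x)  = -cos(x/4)/10
  f''(x) = sin(x/4)/40
Substitute x = B_t and multiply the f'' term by 1/2:
  drift     = (1/2) * (sin(x/4)/40) evaluated at B_t = sin(B_t/4)/80
  diffusion = (-cos(x/4)/10) evaluated at B_t = -cos(B_t/4)/10
Therefore d(-2*sin(B_t/4)/5) = (sin(B_t/4)/80) dt + (-cos(B_t/4)/10) dB_t.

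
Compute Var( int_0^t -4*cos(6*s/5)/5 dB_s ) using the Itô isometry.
Var = 8*t/25 + 2*sin(12*t/5)/15

The Itô integral of a deterministic integrand f(s) has mean 0 because each increment f(s) * (B_{s+ds} - B_s) has mean 0. By the Itô isometry:
  Var( int_0^t f(s) dB_s ) = E[ (int_0^t f(s) dB_s)^2 ] = int_0^t f(s)^2 ds.
Here f(s) = -4*cos(6*s/5)/5, so f(s)^2 = 16*cos(6*s/5)^2/25. Integrate:
  int_0^t (16*cos(6*s/5)^2/25) ds = 8*t/25 + 2*sin(12*t/5)/15.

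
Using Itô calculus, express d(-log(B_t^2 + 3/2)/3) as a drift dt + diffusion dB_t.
d(-log(B_t^2 + 3/2)/3) = (2*(2*B_t^2 - 3)/(3*(2*B_t^2 + 3)^2)) dt + (-4*B_t/(6*B_t^2 + 9)) dB_t

Itô's formula for f(B_t) gives d f(B_t) = f'(B_t) dB_t + (1/2) f''(B_t) dt. Compute derivatives of f(x) = -log(x^2 + 3/2)/3:
  f'(x)  = -4*x/(6*x^2 + 9)
  f''(x) = 4*(2*x^2 - 3)/(3*(2*x^2 + 3)^2)
Substitute x = B_t and multiply the f'' term by 1/2:
  drift     = (1/2) * (4*(2*x^2 - 3)/(3*(2*x^2 + 3)^2)) evaluated at B_t = 2*(2*B_t^2 - 3)/(3*(2*B_t^2 + 3)^2)
  diffusion = (-4*x/(6*x^2 + 9)) evaluated at B_t = -4*B_t/(6*B_t^2 + 9)
Therefore d(-log(B_t^2 + 3/2)/3) = (2*(2*B_t^2 - 3)/(3*(2*B_t^2 + 3)^2)) dt + (-4*B_t/(6*B_t^2 + 9)) dB_t.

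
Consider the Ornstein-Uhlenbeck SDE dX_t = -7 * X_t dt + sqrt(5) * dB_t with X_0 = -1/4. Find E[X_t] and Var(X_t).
E[X_t] = -exp(-7*t)/4; Var(X_t) = 5/14 - 5*exp(-14*t)/14

The OU SDE dX = -theta X dt + sigma dB admits the integrating factor exp(theta t): d(exp(theta t) X_t) = sigma exp(theta t) dB_t. Integrating from 0 to t:
  X_t = x_0 * exp(-theta t) + sigma * int_0^t exp(-theta (t-s)) dB_s.
The Itô integral has mean 0 and (by the Itô isometry) variance sigma^2 * int_0^t exp(-2 theta (t - s)) ds = sigma^2 * (1 - exp(-2 theta t)) / (2 theta).
With theta = 7, sigma = sqrt(5), x_0 = -1/4:
  E[X_t] = -1/4 * exp(-7 t) = -exp(-7*t)/4
  Var(X_t) = (sqrt(5))^2 * (1 - exp(-2*7 t)) / (2 * 7) = 5/14 - 5*exp(-14*t)/14.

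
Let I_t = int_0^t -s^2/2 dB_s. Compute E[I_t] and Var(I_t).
E[I_t] = 0; Var(I_t) = t^5/20

The Itô integral of a deterministic integrand f(s) has mean 0 because each increment f(s) * (B_{s+ds} - B_s) has mean 0. By the Itô isometry:
  Var( int_0^t f(s) dB_s ) = E[ (int_0^t f(s) dB_s)^2 ] = int_0^t f(s)^2 ds.
Here f(s) = -s^2/2, so f(s)^2 = s^4/4. Integrate:
  int_0^t (s^4/4) ds = t^5/20.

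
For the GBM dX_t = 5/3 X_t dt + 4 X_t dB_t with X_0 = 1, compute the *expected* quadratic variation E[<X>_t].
E[<X>_t] = 24*exp(58*t/3)/29 - 24/29

<X>_t = int_0^t (4 * X_s)^2 ds. Taking expectation inside the integral: E[<X>_t] = 4^2 * int_0^t E[X_s^2] ds. For GBM, E[X_s^2] = x_0^2 * exp((2 mu + sigma^2) s). Integrating:
  E[<X>_t] = 4^2 * 1^2 * (exp((2*(5/3) + 4^2) t) - 1) / (2*(5/3) + 4^2)
           = 4^2 * 1^2 * (exp((58/3) t) - 1) / (58/3) = 24*exp(58*t/3)/29 - 24/29.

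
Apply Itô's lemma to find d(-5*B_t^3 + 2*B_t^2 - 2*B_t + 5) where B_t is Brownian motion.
d(-5*B_t^3 + 2*B_t^2 - 2*B_t + 5) = (2 - 15*B_t) dt + (-15*B_t^2 + 4*B_t - 2) dB_t

Itô's formula for f(B_t) gives d f(B_t) = f'(B_t) dB_t + (1/2) f''(B_t) dt. Compute derivatives of f(x) = -5*x^3 + 2*x^2 - 2*x + 5:
  f'(x)  = -15*x^2 + 4*x - 2
  f''(x) = 4 - 30*x
Substitute x = B_t and multiply the f'' term by 1/2:
  drift     = (1/2) * (4 - 30*x) evaluated at B_t = 2 - 15*B_t
  diffusion = (-15*x^2 + 4*x - 2) evaluated at B_t = -15*B_t^2 + 4*B_t - 2
Therefore d(-5*B_t^3 + 2*B_t^2 - 2*B_t + 5) = (2 - 15*B_t) dt + (-15*B_t^2 + 4*B_t - 2) dB_t.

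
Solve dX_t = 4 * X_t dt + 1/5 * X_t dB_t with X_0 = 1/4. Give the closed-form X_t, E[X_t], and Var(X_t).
X_t = 1/4 * exp((199/50) t + (1/5) B_t); E[X_t] = exp(4*t)/4; Var(X_t) = (exp(t/25) - 1)*exp(8*t)/16

For GBM dX = mu X dt + sigma X dB with X_0 = x_0, apply Itô to Y = log X: dY = (mu - sigma^2/2) dt + sigma dB, so Y_t = log(x_0) + (mu - sigma^2/2) t + sigma B_t and hence X_t = x_0 * exp((mu - sigma^2/2) t + sigma B_t).
With mu = 4, sigma = 1/5, x_0 = 1/4, this gives:
  X_t = 1/4 * exp((199/50) * t + (1/5) * B_t).
Since sigma*B_t ~ Normal(0, sigma^2 t), E[exp(sigma*B_t)] = exp(sigma^2 t / 2); so E[X_t] = x_0 * exp((mu - sigma^2/2) t) * exp(sigma^2 t / 2) = x_0 * exp(mu t) = exp(4*t)/4.
Var(X_t) = E[X_t^2] - (E[X_t])^2 = x_0^2 * exp(2 mu t) * (exp(sigma^2 t) - 1) = (exp(t/25) - 1)*exp(8*t)/16.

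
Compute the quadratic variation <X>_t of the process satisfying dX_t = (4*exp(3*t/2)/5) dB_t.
<X>_t = 16*exp(3*t)/75 - 16/75

For an Itô process dX_t = a(t) dt + b(t) dB_t, the quadratic variation is <X>_t = int_0^t b(s)^2 ds (the drift term does not contribute). Here b(s) = 4*exp(3*s/2)/5, so
  b(s)^2 = 16*exp(3*s)/25.
Integrating from 0 to t:
  <X>_t = int_0^t (16*exp(3*s)/25) ds = 16*exp(3*t)/75 - 16/75.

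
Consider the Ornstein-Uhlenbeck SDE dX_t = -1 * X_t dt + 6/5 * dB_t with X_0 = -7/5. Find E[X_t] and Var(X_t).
E[X_t] = -7*exp(-t)/5; Var(X_t) = 18/25 - 18*exp(-2*t)/25

The OU SDE dX = -theta X dt + sigma dB admits the integrating factor exp(theta t): d(exp(theta t) X_t) = sigma exp(theta t) dB_t. Integrating from 0 to t:
  X_t = x_0 * exp(-theta t) + sigma * int_0^t exp(-theta (t-s)) dB_s.
The Itô integral has mean 0 and (by the Itô isometry) variance sigma^2 * int_0^t exp(-2 theta (t - s)) ds = sigma^2 * (1 - exp(-2 theta t)) / (2 theta).
With theta = 1, sigma = 6/5, x_0 = -7/5:
  E[X_t] = -7/5 * exp(-1 t) = -7*exp(-t)/5
  Var(X_t) = (6/5)^2 * (1 - exp(-2*1 t)) / (2 * 1) = 18/25 - 18*exp(-2*t)/25.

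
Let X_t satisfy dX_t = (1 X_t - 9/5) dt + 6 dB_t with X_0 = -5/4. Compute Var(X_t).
Var(X_t) = 18*exp(2*t) - 18

The variance V(t) = Var(X_t) satisfies V'(t) = 2 a V(t) + c^2 with V(0) = 0 (drift coefficient is linear in X, diffusion is constant). With a = 1, c = 6, the solution is
  V(t) = (c^2 / (2 a)) * (exp(2 a t) - 1)
       = (6^2 / (2*1)) * (exp(2 t) - 1)
       = 18*exp(2*t) - 18.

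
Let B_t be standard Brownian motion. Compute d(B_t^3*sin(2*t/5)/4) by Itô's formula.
d(B_t^3*sin(2*t/5)/4) = (B_t*(2*B_t^2*cos(2*t/5) + 15*sin(2*t/5))/20) dt + (3*B_t^2*sin(2*t/5)/4) dB_t

Itô's formula for f(t, x): d f(t, B_t) = (f_t + (1/2) f_xx) dt + f_x dB_t. Compute partials of f(t, x) = x^3*sin(2*t/5)/4:
  f_t(t,x)  = x^3*cos(2*t/5)/10
  f_x(t,x)  = 3*x^2*sin(2*t/5)/4
  f_xx(t,x) = 3*x*sin(2*t/5)/2
Assemble drift = f_t + (1/2) f_xx = x*(2*x^2*cos(2*t/5) + 15*sin(2*t/5))/20 and diffusion = f_x = 3*x^2*sin(2*t/5)/4. Substituting x = B_t:
  d(B_t^3*sin(2*t/5)/4) = (B_t*(2*B_t^2*cos(2*t/5) + 15*sin(2*t/5))/20) dt + (3*B_t^2*sin(2*t/5)/4) dB_t.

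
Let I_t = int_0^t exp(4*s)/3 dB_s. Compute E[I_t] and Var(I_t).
E[I_t] = 0; Var(I_t) = exp(8*t)/72 - 1/72

The Itô integral of a deterministic integrand f(s) has mean 0 because each increment f(s) * (B_{s+ds} - B_s) has mean 0. By the Itô isometry:
  Var( int_0^t f(s) dB_s ) = E[ (int_0^t f(s) dB_s)^2 ] = int_0^t f(s)^2 ds.
Here f(s) = exp(4*s)/3, so f(s)^2 = exp(8*s)/9. Integrate:
  int_0^t (exp(8*s)/9) ds = exp(8*t)/72 - 1/72.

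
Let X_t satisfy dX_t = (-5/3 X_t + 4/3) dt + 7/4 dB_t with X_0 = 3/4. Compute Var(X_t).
Var(X_t) = 147/160 - 147*exp(-10*t/3)/160

The variance V(t) = Var(X_t) satisfies V'(t) = 2 a V(t) + c^2 with V(0) = 0 (drift coefficient is linear in X, diffusion is constant). With a = -5/3, c = 7/4, the solution is
  V(t) = (c^2 / (2 a)) * (exp(2 a t) - 1)
       = ((7/4)^2 / (2*(-5/3))) * (exp((-10/3) t) - 1)
       = 147/160 - 147*exp(-10*t/3)/160.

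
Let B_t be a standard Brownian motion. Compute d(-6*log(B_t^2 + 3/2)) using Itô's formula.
d(-6*log(B_t^2 + 3/2)) = (12*(2*B_t^2 - 3)/(2*B_t^2 + 3)^2) dt + (-24*B_t/(2*B_t^2 + 3)) dB_t

Itô's formula for f(B_t) gives d f(B_t) = f'(B_t) dB_t + (1/2) f''(B_t) dt. Compute derivatives of f(x) = -6*log(x^2 + 3/2):
  f'(x)  = -24*x/(2*x^2 + 3)
  f''(x) = 24*(2*x^2 - 3)/(2*x^2 + 3)^2
Substitute x = B_t and multiply the f'' term by 1/2:
  drift     = (1/2) * (24*(2*x^2 - 3)/(2*x^2 + 3)^2) evaluated at B_t = 12*(2*B_t^2 - 3)/(2*B_t^2 + 3)^2
  diffusion = (-24*x/(2*x^2 + 3)) evaluated at B_t = -24*B_t/(2*B_t^2 + 3)
Therefore d(-6*log(B_t^2 + 3/2)) = (12*(2*B_t^2 - 3)/(2*B_t^2 + 3)^2) dt + (-24*B_t/(2*B_t^2 + 3)) dB_t.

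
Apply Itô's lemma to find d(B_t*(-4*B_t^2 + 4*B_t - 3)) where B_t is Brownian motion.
d(B_t*(-4*B_t^2 + 4*B_t - 3)) = (4 - 12*B_t) dt + (-12*B_t^2 + 8*B_t - 3) dB_t

Itô's formula for f(B_t) gives d f(B_t) = f'(B_t) dB_t + (1/2) f''(B_t) dt. Compute derivatives of f(x) = x*(-4*x^2 + 4*x - 3):
  f'(x)  = -12*x^2 + 8*x - 3
  f''(x) = 8 - 24*x
Substitute x = B_t and multiply the f'' term by 1/2:
  drift     = (1/2) * (8 - 24*x) evaluated at B_t = 4 - 12*B_t
  diffusion = (-12*x^2 + 8*x - 3) evaluated at B_t = -12*B_t^2 + 8*B_t - 3
Therefore d(B_t*(-4*B_t^2 + 4*B_t - 3)) = (4 - 12*B_t) dt + (-12*B_t^2 + 8*B_t - 3) dB_t.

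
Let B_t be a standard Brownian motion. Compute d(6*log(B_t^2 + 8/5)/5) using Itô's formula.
d(6*log(B_t^2 + 8/5)/5) = (6*(8 - 5*B_t^2)/(5*B_t^2 + 8)^2) dt + (12*B_t/(5*B_t^2 + 8)) dB_t

Itô's formula for f(B_t) gives d f(B_t) = f'(B_t) dB_t + (1/2) f''(B_t) dt. Compute derivatives of f(x) = 6*log(x^2 + 8/5)/5:
  f'(x)  = 12*x/(5*x^2 + 8)
  f''(x) = 12*(8 - 5*x^2)/(5*x^2 + 8)^2
Substitute x = B_t and multiply the f'' term by 1/2:
  drift     = (1/2) * (12*(8 - 5*x^2)/(5*x^2 + 8)^2) evaluated at B_t = 6*(8 - 5*B_t^2)/(5*B_t^2 + 8)^2
  diffusion = (12*x/(5*x^2 + 8)) evaluated at B_t = 12*B_t/(5*B_t^2 + 8)
Therefore d(6*log(B_t^2 + 8/5)/5) = (6*(8 - 5*B_t^2)/(5*B_t^2 + 8)^2) dt + (12*B_t/(5*B_t^2 + 8)) dB_t.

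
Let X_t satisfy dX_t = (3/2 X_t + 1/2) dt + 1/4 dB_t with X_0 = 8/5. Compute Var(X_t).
Var(X_t) = exp(3*t)/48 - 1/48

The variance V(t) = Var(X_t) satisfies V'(t) = 2 a V(t) + c^2 with V(0) = 0 (drift coefficient is linear in X, diffusion is constant). With a = 3/2, c = 1/4, the solution is
  V(t) = (c^2 / (2 a)) * (exp(2 a t) - 1)
       = ((1/4)^2 / (2*(3/2))) * (exp(3 t) - 1)
       = exp(3*t)/48 - 1/48.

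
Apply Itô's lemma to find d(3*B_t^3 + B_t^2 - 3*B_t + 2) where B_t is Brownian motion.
d(3*B_t^3 + B_t^2 - 3*B_t + 2) = (9*B_t + 1) dt + (9*B_t^2 + 2*B_t - 3) dB_t

Itô's formula for f(B_t) gives d f(B_t) = f'(B_t) dB_t + (1/2) f''(B_t) dt. Compute derivatives of f(x) = 3*x^3 + x^2 - 3*x + 2:
  f'(x)  = 9*x^2 + 2*x - 3
  f''(x) = 18*x + 2
Substitute x = B_t and multiply the f'' term by 1/2:
  drift     = (1/2) * (18*x + 2) evaluated at B_t = 9*B_t + 1
  diffusion = (9*x^2 + 2*x - 3) evaluated at B_t = 9*B_t^2 + 2*B_t - 3
Therefore d(3*B_t^3 + B_t^2 - 3*B_t + 2) = (9*B_t + 1) dt + (9*B_t^2 + 2*B_t - 3) dB_t.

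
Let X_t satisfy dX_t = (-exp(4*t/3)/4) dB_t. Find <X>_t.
<X>_t = 3*exp(8*t/3)/128 - 3/128

For an Itô process dX_t = a(t) dt + b(t) dB_t, the quadratic variation is <X>_t = int_0^t b(s)^2 ds (the drift term does not contribute). Here b(s) = -exp(4*s/3)/4, so
  b(s)^2 = exp(8*s/3)/16.
Integrating from 0 to t:
  <X>_t = int_0^t (exp(8*s/3)/16) ds = 3*exp(8*t/3)/128 - 3/128.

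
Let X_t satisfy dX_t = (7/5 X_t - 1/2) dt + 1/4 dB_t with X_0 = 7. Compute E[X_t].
E[X_t] = 93*exp(7*t/5)/14 + 5/14

Taking expectations and using E[dB_t] = 0, the mean m(t) = E[X_t] satisfies the ODE m'(t) = a m(t) + b with m(0) = x_0. With a = 7/5, b = -1/2, x_0 = 7, the solution is
  m(t) = x_0 * exp(a t) + (b/a) * (exp(a t) - 1)
       = 7 * exp((7/5) t) + ((-1/2)/(7/5)) * (exp((7/5) t) - 1)
       = 93*exp(7*t/5)/14 + 5/14.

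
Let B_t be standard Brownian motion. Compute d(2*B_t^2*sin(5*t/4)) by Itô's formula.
d(2*B_t^2*sin(5*t/4)) = (5*B_t^2*cos(5*t/4)/2 + 2*sin(5*t/4)) dt + (4*B_t*sin(5*t/4)) dB_t

Itô's formula for f(t, x): d f(t, B_t) = (f_t + (1/2) f_xx) dt + f_x dB_t. Compute partials of f(t, x) = 2*x^2*sin(5*t/4):
  f_t(t,x)  = 5*x^2*cos(5*t/4)/2
  f_x(t,x)  = 4*x*sin(5*t/4)
  f_xx(t,x) = 4*sin(5*t/4)
Assemble drift = f_t + (1/2) f_xx = 5*x^2*cos(5*t/4)/2 + 2*sin(5*t/4) and diffusion = f_x = 4*x*sin(5*t/4). Substituting x = B_t:
  d(2*B_t^2*sin(5*t/4)) = (5*B_t^2*cos(5*t/4)/2 + 2*sin(5*t/4)) dt + (4*B_t*sin(5*t/4)) dB_t.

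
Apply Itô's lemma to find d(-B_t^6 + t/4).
d(-B_t^6 + t/4) = (1/4 - 15*B_t^4) dt + (-6*B_t^5) dB_t

Itô's formula for f(t, x): d f(t, B_t) = (f_t + (1/2) f_xx) dt + f_x dB_t. Compute partials of f(t, x) = t/4 - x^6:
  f_t(t,x)  = 1/4
  f_x(t,x)  = -6*x^5
  f_xx(t,x) = -30*x^4
Assemble drift = f_t + (1/2) f_xx = 1/4 - 15*x^4 and diffusion = f_x = -6*x^5. Substituting x = B_t:
  d(-B_t^6 + t/4) = (1/4 - 15*B_t^4) dt + (-6*B_t^5) dB_t.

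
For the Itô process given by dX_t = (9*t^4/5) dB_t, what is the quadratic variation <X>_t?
<X>_t = 9*t^9/25

For an Itô process dX_t = a(t) dt + b(t) dB_t, the quadratic variation is <X>_t = int_0^t b(s)^2 ds (the drift term does not contribute). Here b(s) = 9*s^4/5, so
  b(s)^2 = 81*s^8/25.
Integrating from 0 to t:
  <X>_t = int_0^t (81*s^8/25) ds = 9*t^9/25.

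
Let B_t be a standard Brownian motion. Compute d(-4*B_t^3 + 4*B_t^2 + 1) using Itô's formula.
d(-4*B_t^3 + 4*B_t^2 + 1) = (4 - 12*B_t) dt + (4*B_t*(2 - 3*B_t)) dB_t

Itô's formula for f(B_t) gives d f(B_t) = f'(B_t) dB_t + (1/2) f''(B_t) dt. Compute derivatives of f(x) = -4*x^3 + 4*x^2 + 1:
  f'(x)  = 4*x*(2 - 3*x)
  f''(x) = 8 - 24*x
Substitute x = B_t and multiply the f'' term by 1/2:
  drift     = (1/2) * (8 - 24*x) evaluated at B_t = 4 - 12*B_t
  diffusion = (4*x*(2 - 3*x)) evaluated at B_t = 4*B_t*(2 - 3*B_t)
Therefore d(-4*B_t^3 + 4*B_t^2 + 1) = (4 - 12*B_t) dt + (4*B_t*(2 - 3*B_t)) dB_t.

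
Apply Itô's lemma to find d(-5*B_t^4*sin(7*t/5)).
d(-5*B_t^4*sin(7*t/5)) = (-B_t^2*(7*B_t^2*cos(7*t/5) + 30*sin(7*t/5))) dt + (-20*B_t^3*sin(7*t/5)) dB_t

Itô's formula for f(t, x): d f(t, B_t) = (f_t + (1/2) f_xx) dt + f_x dB_t. Compute partials of f(t, x) = -5*x^4*sin(7*t/5):
  f_t(t,x)  = -7*x^4*cos(7*t/5)
  f_x(t,x)  = -20*x^3*sin(7*t/5)
  f_xx(t,x) = -60*x^2*sin(7*t/5)
Assemble drift = f_t + (1/2) f_xx = -x^2*(7*x^2*cos(7*t/5) + 30*sin(7*t/5)) and diffusion = f_x = -20*x^3*sin(7*t/5). Substituting x = B_t:
  d(-5*B_t^4*sin(7*t/5)) = (-B_t^2*(7*B_t^2*cos(7*t/5) + 30*sin(7*t/5))) dt + (-20*B_t^3*sin(7*t/5)) dB_t.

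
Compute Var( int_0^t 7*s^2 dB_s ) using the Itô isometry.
Var = 49*t^5/5

The Itô integral of a deterministic integrand f(s) has mean 0 because each increment f(s) * (B_{s+ds} - B_s) has mean 0. By the Itô isometry:
  Var( int_0^t f(s) dB_s ) = E[ (int_0^t f(s) dB_s)^2 ] = int_0^t f(s)^2 ds.
Here f(s) = 7*s^2, so f(s)^2 = 49*s^4. Integrate:
  int_0^t (49*s^4) ds = 49*t^5/5.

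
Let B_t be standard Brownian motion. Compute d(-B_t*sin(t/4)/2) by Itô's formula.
d(-B_t*sin(t/4)/2) = (-B_t*cos(t/4)/8) dt + (-sin(t/4)/2) dB_t

Itô's formula for f(t, x): d f(t, B_t) = (f_t + (1/2) f_xx) dt + f_x dB_t. Compute partials of f(t, x) = -x*sin(t/4)/2:
  f_t(t,x)  = -x*cos(t/4)/8
  f_x(t,x)  = -sin(t/4)/2
  f_xx(t,x) = 0
Assemble drift = f_t + (1/2) f_xx = -x*cos(t/4)/8 and diffusion = f_x = -sin(t/4)/2. Substituting x = B_t:
  d(-B_t*sin(t/4)/2) = (-B_t*cos(t/4)/8) dt + (-sin(t/4)/2) dB_t.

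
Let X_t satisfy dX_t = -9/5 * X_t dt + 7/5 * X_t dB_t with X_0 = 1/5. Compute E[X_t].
E[X_t] = exp(-9*t/5)/5

For GBM dX = mu X dt + sigma X dB with X_0 = x_0, apply Itô to Y = log X: dY = (mu - sigma^2/2) dt + sigma dB, so Y_t = log(x_0) + (mu - sigma^2/2) t + sigma B_t and hence X_t = x_0 * exp((mu - sigma^2/2) t + sigma B_t).
With mu = -9/5, sigma = 7/5, x_0 = 1/5, this gives:
  X_t = 1/5 * exp((-139/50) * t + (7/5) * B_t).
Since sigma*B_t ~ Normal(0, sigma^2 t), E[exp(sigma*B_t)] = exp(sigma^2 t / 2); so E[X_t] = x_0 * exp((mu - sigma^2/2) t) * exp(sigma^2 t / 2) = x_0 * exp(mu t) = exp(-9*t/5)/5.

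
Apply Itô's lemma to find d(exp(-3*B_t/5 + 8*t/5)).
d(exp(-3*B_t/5 + 8*t/5)) = (89*exp(-3*B_t/5 + 8*t/5)/50) dt + (-3*exp(-3*B_t/5 + 8*t/5)/5) dB_t

Itô's formula for f(t, x): d f(t, B_t) = (f_t + (1/2) f_xx) dt + f_x dB_t. Compute partials of f(t, x) = exp(8*t/5 - 3*x/5):
  f_t(t,x)  = 8*exp(8*t/5 - 3*x/5)/5
  f_x(t,x)  = -3*exp(8*t/5 - 3*x/5)/5
  f_xx(t,x) = 9*exp(8*t/5 - 3*x/5)/25
Assemble drift = f_t + (1/2) f_xx = 89*exp(8*t/5 - 3*x/5)/50 and diffusion = f_x = -3*exp(8*t/5 - 3*x/5)/5. Substituting x = B_t:
  d(exp(-3*B_t/5 + 8*t/5)) = (89*exp(-3*B_t/5 + 8*t/5)/50) dt + (-3*exp(-3*B_t/5 + 8*t/5)/5) dB_t.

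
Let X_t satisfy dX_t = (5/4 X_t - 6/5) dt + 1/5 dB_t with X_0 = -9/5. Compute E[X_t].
E[X_t] = 24/25 - 69*exp(5*t/4)/25

Taking expectations and using E[dB_t] = 0, the mean m(t) = E[X_t] satisfies the ODE m'(t) = a m(t) + b with m(0) = x_0. With a = 5/4, b = -6/5, x_0 = -9/5, the solution is
  m(t) = x_0 * exp(a t) + (b/a) * (exp(a t) - 1)
       = (-9/5) * exp((5/4) t) + ((-6/5)/(5/4)) * (exp((5/4) t) - 1)
       = 24/25 - 69*exp(5*t/4)/25.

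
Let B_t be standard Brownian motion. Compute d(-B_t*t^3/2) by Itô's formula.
d(-B_t*t^3/2) = (-3*B_t*t^2/2) dt + (-t^3/2) dB_t

Itô's formula for f(t, x): d f(t, B_t) = (f_t + (1/2) f_xx) dt + f_x dB_t. Compute partials of f(t, x) = -t^3*x/2:
  f_t(t,x)  = -3*t^2*x/2
  f_x(t,x)  = -t^3/2
  f_xx(t,x) = 0
Assemble drift = f_t + (1/2) f_xx = -3*t^2*x/2 and diffusion = f_x = -t^3/2. Substituting x = B_t:
  d(-B_t*t^3/2) = (-3*B_t*t^2/2) dt + (-t^3/2) dB_t.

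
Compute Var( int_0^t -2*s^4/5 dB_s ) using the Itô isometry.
Var = 4*t^9/225

The Itô integral of a deterministic integrand f(s) has mean 0 because each increment f(s) * (B_{s+ds} - B_s) has mean 0. By the Itô isometry:
  Var( int_0^t f(s) dB_s ) = E[ (int_0^t f(s) dB_s)^2 ] = int_0^t f(s)^2 ds.
Here f(s) = -2*s^4/5, so f(s)^2 = 4*s^8/25. Integrate:
  int_0^t (4*s^8/25) ds = 4*t^9/225.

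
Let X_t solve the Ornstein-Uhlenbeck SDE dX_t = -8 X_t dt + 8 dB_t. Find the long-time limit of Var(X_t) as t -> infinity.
lim Var(X_t) = 4

The OU SDE dX = -theta X dt + sigma dB admits the integrating factor exp(theta t): d(exp(theta t) X_t) = sigma exp(theta t) dB_t. Integrating from 0 to t gives X_t = x_0 * exp(-theta t) + sigma * int_0^t exp(-theta (t-s)) dB_s for any initial x_0. The Itô integral has variance (by the Itô isometry) sigma^2 * int_0^t exp(-2 theta (t - s)) ds = sigma^2 * (1 - exp(-2 theta t)) / (2 theta), independent of x_0.
With theta = 8, sigma = 8:
  Var(X_t) = (8)^2 * (1 - exp(-2*8 t)) / (2 * 8) = 4 - 4*exp(-16*t).
As t -> infinity, exp(-2*8 t) -> 0, so the stationary variance is sigma^2 / (2 theta) = 4.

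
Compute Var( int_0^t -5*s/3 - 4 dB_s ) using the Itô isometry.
Var = t*(25*t^2 + 180*t + 432)/27

The Itô integral of a deterministic integrand f(s) has mean 0 because each increment f(s) * (B_{s+ds} - B_s) has mean 0. By the Itô isometry:
  Var( int_0^t f(s) dB_s ) = E[ (int_0^t f(s) dB_s)^2 ] = int_0^t f(s)^2 ds.
Here f(s) = -5*s/3 - 4, so f(s)^2 = (5*s + 12)^2/9. Integrate:
  int_0^t ((5*s + 12)^2/9) ds = t*(25*t^2 + 180*t + 432)/27.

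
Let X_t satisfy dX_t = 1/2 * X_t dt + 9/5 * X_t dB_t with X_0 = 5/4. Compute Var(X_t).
Var(X_t) = 25*(exp(81*t/25) - 1)*exp(t)/16

For GBM dX = mu X dt + sigma X dB with X_0 = x_0, apply Itô to Y = log X: dY = (mu - sigma^2/2) dt + sigma dB, so Y_t = log(x_0) + (mu - sigma^2/2) t + sigma B_t and hence X_t = x_0 * exp((mu - sigma^2/2) t + sigma B_t).
With mu = 1/2, sigma = 9/5, x_0 = 5/4, this gives:
  X_t = 5/4 * exp((-28/25) * t + (9/5) * B_t).
Since sigma*B_t ~ Normal(0, sigma^2 t), E[exp(sigma*B_t)] = exp(sigma^2 t / 2); so E[X_t] = x_0 * exp((mu - sigma^2/2) t) * exp(sigma^2 t / 2) = x_0 * exp(mu t) = 5*exp(t/2)/4.
Var(X_t) = E[X_t^2] - (E[X_t])^2 = x_0^2 * exp(2 mu t) * (exp(sigma^2 t) - 1) = 25*(exp(81*t/25) - 1)*exp(t)/16.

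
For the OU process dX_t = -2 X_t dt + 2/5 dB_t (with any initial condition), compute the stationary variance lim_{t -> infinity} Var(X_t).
lim Var(X_t) = 1/25

The OU SDE dX = -theta X dt + sigma dB admits the integrating factor exp(theta t): d(exp(theta t) X_t) = sigma exp(theta t) dB_t. Integrating from 0 to t gives X_t = x_0 * exp(-theta t) + sigma * int_0^t exp(-theta (t-s)) dB_s for any initial x_0. The Itô integral has variance (by the Itô isometry) sigma^2 * int_0^t exp(-2 theta (t - s)) ds = sigma^2 * (1 - exp(-2 theta t)) / (2 theta), independent of x_0.
With theta = 2, sigma = 2/5:
  Var(X_t) = (2/5)^2 * (1 - exp(-2*2 t)) / (2 * 2) = 1/25 - exp(-4*t)/25.
As t -> infinity, exp(-2*2 t) -> 0, so the stationary variance is sigma^2 / (2 theta) = 1/25.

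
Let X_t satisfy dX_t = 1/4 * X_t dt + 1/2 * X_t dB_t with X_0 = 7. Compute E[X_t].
E[X_t] = 7*exp(t/4)

For GBM dX = mu X dt + sigma X dB with X_0 = x_0, apply Itô to Y = log X: dY = (mu - sigma^2/2) dt + sigma dB, so Y_t = log(x_0) + (mu - sigma^2/2) t + sigma B_t and hence X_t = x_0 * exp((mu - sigma^2/2) t + sigma B_t).
With mu = 1/4, sigma = 1/2, x_0 = 7, this gives:
  X_t = 7 * exp((1/8) * t + (1/2) * B_t).
Since sigma*B_t ~ Normal(0, sigma^2 t), E[exp(sigma*B_t)] = exp(sigma^2 t / 2); so E[X_t] = x_0 * exp((mu - sigma^2/2) t) * exp(sigma^2 t / 2) = x_0 * exp(mu t) = 7*exp(t/4).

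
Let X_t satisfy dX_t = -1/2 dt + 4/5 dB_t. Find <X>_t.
<X>_t = 16*t/25

For an Itô process dX_t = a(t) dt + b(t) dB_t, the quadratic variation is <X>_t = int_0^t b(s)^2 ds (the drift term does not contribute). Here b(s) = 4/5, so
  b(s)^2 = 16/25.
Integrating from 0 to t:
  <X>_t = int_0^t (16/25) ds = 16*t/25.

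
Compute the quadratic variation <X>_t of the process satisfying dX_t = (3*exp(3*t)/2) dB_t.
<X>_t = 3*exp(6*t)/8 - 3/8

For an Itô process dX_t = a(t) dt + b(t) dB_t, the quadratic variation is <X>_t = int_0^t b(s)^2 ds (the drift term does not contribute). Here b(s) = 3*exp(3*s)/2, so
  b(s)^2 = 9*exp(6*s)/4.
Integrating from 0 to t:
  <X>_t = int_0^t (9*exp(6*s)/4) ds = 3*exp(6*t)/8 - 3/8.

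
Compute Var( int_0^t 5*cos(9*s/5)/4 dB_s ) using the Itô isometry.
Var = 25*t/32 + 125*sin(18*t/5)/576

The Itô integral of a deterministic integrand f(s) has mean 0 because each increment f(s) * (B_{s+ds} - B_s) has mean 0. By the Itô isometry:
  Var( int_0^t f(s) dB_s ) = E[ (int_0^t f(s) dB_s)^2 ] = int_0^t f(s)^2 ds.
Here f(s) = 5*cos(9*s/5)/4, so f(s)^2 = 25*cos(9*s/5)^2/16. Integrate:
  int_0^t (25*cos(9*s/5)^2/16) ds = 25*t/32 + 125*sin(18*t/5)/576.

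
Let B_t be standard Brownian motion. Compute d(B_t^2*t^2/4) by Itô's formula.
d(B_t^2*t^2/4) = (t*(2*B_t^2 + t)/4) dt + (B_t*t^2/2) dB_t

Itô's formula for f(t, x): d f(t, B_t) = (f_t + (1/2) f_xx) dt + f_x dB_t. Compute partials of f(t, x) = t^2*x^2/4:
  f_t(t,x)  = t*x^2/2
  f_x(t,x)  = t^2*x/2
  f_xx(t,x) = t^2/2
Assemble drift = f_t + (1/2) f_xx = t*(t + 2*x^2)/4 and diffusion = f_x = t^2*x/2. Substituting x = B_t:
  d(B_t^2*t^2/4) = (t*(2*B_t^2 + t)/4) dt + (B_t*t^2/2) dB_t.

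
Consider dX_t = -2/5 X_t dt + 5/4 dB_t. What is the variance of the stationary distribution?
lim Var(X_t) = 125/64

The OU SDE dX = -theta X dt + sigma dB admits the integrating factor exp(theta t): d(exp(theta t) X_t) = sigma exp(theta t) dB_t. Integrating from 0 to t gives X_t = x_0 * exp(-theta t) + sigma * int_0^t exp(-theta (t-s)) dB_s for any initial x_0. The Itô integral has variance (by the Itô isometry) sigma^2 * int_0^t exp(-2 theta (t - s)) ds = sigma^2 * (1 - exp(-2 theta t)) / (2 theta), independent of x_0.
With theta = 2/5, sigma = 5/4:
  Var(X_t) = (5/4)^2 * (1 - exp(-2*2/5 t)) / (2 * 2/5) = 125/64 - 125*exp(-4*t/5)/64.
As t -> infinity, exp(-2*2/5 t) -> 0, so the stationary variance is sigma^2 / (2 theta) = 125/64.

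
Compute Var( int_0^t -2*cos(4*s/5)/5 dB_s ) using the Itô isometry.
Var = 2*t/25 + sin(4*t/5)*cos(4*t/5)/10

The Itô integral of a deterministic integrand f(s) has mean 0 because each increment f(s) * (B_{s+ds} - B_s) has mean 0. By the Itô isometry:
  Var( int_0^t f(s) dB_s ) = E[ (int_0^t f(s) dB_s)^2 ] = int_0^t f(s)^2 ds.
Here f(s) = -2*cos(4*s/5)/5, so f(s)^2 = 4*cos(4*s/5)^2/25. Integrate:
  int_0^t (4*cos(4*s/5)^2/25) ds = 2*t/25 + sin(4*t/5)*cos(4*t/5)/10.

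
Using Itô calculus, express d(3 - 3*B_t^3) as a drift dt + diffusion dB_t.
d(3 - 3*B_t^3) = (-9*B_t) dt + (-9*B_t^2) dB_t

Itô's formula for f(B_t) gives d f(B_t) = f'(B_t) dB_t + (1/2) f''(B_t) dt. Compute derivatives of f(x) = 3 - 3*x^3:
  f'(x)  = -9*x^2
  f''(x) = -18*x
Substitute x = B_t and multiply the f'' term by 1/2:
  drift     = (1/2) * (-18*x) evaluated at B_t = -9*B_t
  diffusion = (-9*x^2) evaluated at B_t = -9*B_t^2
Therefore d(3 - 3*B_t^3) = (-9*B_t) dt + (-9*B_t^2) dB_t.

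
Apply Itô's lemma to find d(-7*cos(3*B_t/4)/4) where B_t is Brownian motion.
d(-7*cos(3*B_t/4)/4) = (63*cos(3*B_t/4)/128) dt + (21*sin(3*B_t/4)/16) dB_t

Itô's formula for f(B_t) gives d f(B_t) = f'(B_t) dB_t + (1/2) f''(B_t) dt. Compute derivatives of f(x) = -7*cos(3*x/4)/4:
  f'(x)  = 21*sin(3*x/4)/16
  f''(x) = 63*cos(3*x/4)/64
Substitute x = B_t and multiply the f'' term by 1/2:
  drift     = (1/2) * (63*cos(3*x/4)/64) evaluated at B_t = 63*cos(3*B_t/4)/128
  diffusion = (21*sin(3*x/4)/16) evaluated at B_t = 21*sin(3*B_t/4)/16
Therefore d(-7*cos(3*B_t/4)/4) = (63*cos(3*B_t/4)/128) dt + (21*sin(3*B_t/4)/16) dB_t.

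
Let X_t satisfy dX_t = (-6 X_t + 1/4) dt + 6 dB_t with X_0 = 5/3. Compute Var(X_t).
Var(X_t) = 3 - 3*exp(-12*t)

The variance V(t) = Var(X_t) satisfies V'(t) = 2 a V(t) + c^2 with V(0) = 0 (drift coefficient is linear in X, diffusion is constant). With a = -6, c = 6, the solution is
  V(t) = (c^2 / (2 a)) * (exp(2 a t) - 1)
       = (6^2 / (2*(-6))) * (exp((-12) t) - 1)
       = 3 - 3*exp(-12*t).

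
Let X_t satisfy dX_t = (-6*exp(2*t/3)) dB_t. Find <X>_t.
<X>_t = 27*exp(4*t/3) - 27

For an Itô process dX_t = a(t) dt + b(t) dB_t, the quadratic variation is <X>_t = int_0^t b(s)^2 ds (the drift term does not contribute). Here b(s) = -6*exp(2*s/3), so
  b(s)^2 = 36*exp(4*s/3).
Integrating from 0 to t:
  <X>_t = int_0^t (36*exp(4*s/3)) ds = 27*exp(4*t/3) - 27.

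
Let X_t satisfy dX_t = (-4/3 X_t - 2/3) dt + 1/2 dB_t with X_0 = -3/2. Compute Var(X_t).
Var(X_t) = 3/32 - 3*exp(-8*t/3)/32

The variance V(t) = Var(X_t) satisfies V'(t) = 2 a V(t) + c^2 with V(0) = 0 (drift coefficient is linear in X, diffusion is constant). With a = -4/3, c = 1/2, the solution is
  V(t) = (c^2 / (2 a)) * (exp(2 a t) - 1)
       = ((1/2)^2 / (2*(-4/3))) * (exp((-8/3) t) - 1)
       = 3/32 - 3*exp(-8*t/3)/32.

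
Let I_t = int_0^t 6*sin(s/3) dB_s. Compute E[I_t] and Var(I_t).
E[I_t] = 0; Var(I_t) = 18*t - 27*sin(2*t/3)

The Itô integral of a deterministic integrand f(s) has mean 0 because each increment f(s) * (B_{s+ds} - B_s) has mean 0. By the Itô isometry:
  Var( int_0^t f(s) dB_s ) = E[ (int_0^t f(s) dB_s)^2 ] = int_0^t f(s)^2 ds.
Here f(s) = 6*sin(s/3), so f(s)^2 = 36*sin(s/3)^2. Integrate:
  int_0^t (36*sin(s/3)^2) ds = 18*t - 27*sin(2*t/3).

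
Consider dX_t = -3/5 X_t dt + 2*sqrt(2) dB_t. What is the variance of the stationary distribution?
lim Var(X_t) = 20/3

The OU SDE dX = -theta X dt + sigma dB admits the integrating factor exp(theta t): d(exp(theta t) X_t) = sigma exp(theta t) dB_t. Integrating from 0 to t gives X_t = x_0 * exp(-theta t) + sigma * int_0^t exp(-theta (t-s)) dB_s for any initial x_0. The Itô integral has variance (by the Itô isometry) sigma^2 * int_0^t exp(-2 theta (t - s)) ds = sigma^2 * (1 - exp(-2 theta t)) / (2 theta), independent of x_0.
With theta = 3/5, sigma = 2*sqrt(2):
  Var(X_t) = (2*sqrt(2))^2 * (1 - exp(-2*3/5 t)) / (2 * 3/5) = 20/3 - 20*exp(-6*t/5)/3.
As t -> infinity, exp(-2*3/5 t) -> 0, so the stationary variance is sigma^2 / (2 theta) = 20/3.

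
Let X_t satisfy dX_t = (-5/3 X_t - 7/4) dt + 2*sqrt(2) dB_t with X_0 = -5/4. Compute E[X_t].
E[X_t] = -21/20 - exp(-5*t/3)/5

Taking expectations and using E[dB_t] = 0, the mean m(t) = E[X_t] satisfies the ODE m'(t) = a m(t) + b with m(0) = x_0. With a = -5/3, b = -7/4, x_0 = -5/4, the solution is
  m(t) = x_0 * exp(a t) + (b/a) * (exp(a t) - 1)
       = (-5/4) * exp((-5/3) t) + ((-7/4)/(-5/3)) * (exp((-5/3) t) - 1)
       = -21/20 - exp(-5*t/3)/5.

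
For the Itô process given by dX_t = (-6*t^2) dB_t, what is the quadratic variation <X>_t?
<X>_t = 36*t^5/5

For an Itô process dX_t = a(t) dt + b(t) dB_t, the quadratic variation is <X>_t = int_0^t b(s)^2 ds (the drift term does not contribute). Here b(s) = -6*s^2, so
  b(s)^2 = 36*s^4.
Integrating from 0 to t:
  <X>_t = int_0^t (36*s^4) ds = 36*t^5/5.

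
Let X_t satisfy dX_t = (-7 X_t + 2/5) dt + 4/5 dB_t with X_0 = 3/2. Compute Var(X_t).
Var(X_t) = 8/175 - 8*exp(-14*t)/175

The variance V(t) = Var(X_t) satisfies V'(t) = 2 a V(t) + c^2 with V(0) = 0 (drift coefficient is linear in X, diffusion is constant). With a = -7, c = 4/5, the solution is
  V(t) = (c^2 / (2 a)) * (exp(2 a t) - 1)
       = ((4/5)^2 / (2*(-7))) * (exp((-14) t) - 1)
       = 8/175 - 8*exp(-14*t)/175.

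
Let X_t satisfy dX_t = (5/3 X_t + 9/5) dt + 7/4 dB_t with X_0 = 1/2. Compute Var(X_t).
Var(X_t) = 147*exp(10*t/3)/160 - 147/160

The variance V(t) = Var(X_t) satisfies V'(t) = 2 a V(t) + c^2 with V(0) = 0 (drift coefficient is linear in X, diffusion is constant). With a = 5/3, c = 7/4, the solution is
  V(t) = (c^2 / (2 a)) * (exp(2 a t) - 1)
       = ((7/4)^2 / (2*(5/3))) * (exp((10/3) t) - 1)
       = 147*exp(10*t/3)/160 - 147/160.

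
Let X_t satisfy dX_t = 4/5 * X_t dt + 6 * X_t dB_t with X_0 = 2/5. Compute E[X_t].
E[X_t] = 2*exp(4*t/5)/5

For GBM dX = mu X dt + sigma X dB with X_0 = x_0, apply Itô to Y = log X: dY = (mu - sigma^2/2) dt + sigma dB, so Y_t = log(x_0) + (mu - sigma^2/2) t + sigma B_t and hence X_t = x_0 * exp((mu - sigma^2/2) t + sigma B_t).
With mu = 4/5, sigma = 6, x_0 = 2/5, this gives:
  X_t = 2/5 * exp((-86/5) * t + (6) * B_t).
Since sigma*B_t ~ Normal(0, sigma^2 t), E[exp(sigma*B_t)] = exp(sigma^2 t / 2); so E[X_t] = x_0 * exp((mu - sigma^2/2) t) * exp(sigma^2 t / 2) = x_0 * exp(mu t) = 2*exp(4*t/5)/5.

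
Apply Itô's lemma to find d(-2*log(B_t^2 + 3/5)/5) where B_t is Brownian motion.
d(-2*log(B_t^2 + 3/5)/5) = (2*(5*B_t^2 - 3)/(5*B_t^2 + 3)^2) dt + (-4*B_t/(5*B_t^2 + 3)) dB_t

Itô's formula for f(B_t) gives d f(B_t) = f'(B_t) dB_t + (1/2) f''(B_t) dt. Compute derivatives of f(x) = -2*log(x^2 + 3/5)/5:
  f'(x)  = -4*x/(5*x^2 + 3)
  f''(x) = 4*(5*x^2 - 3)/(5*x^2 + 3)^2
Substitute x = B_t and multiply the f'' term by 1/2:
  drift     = (1/2) * (4*(5*x^2 - 3)/(5*x^2 + 3)^2) evaluated at B_t = 2*(5*B_t^2 - 3)/(5*B_t^2 + 3)^2
  diffusion = (-4*x/(5*x^2 + 3)) evaluated at B_t = -4*B_t/(5*B_t^2 + 3)
Therefore d(-2*log(B_t^2 + 3/5)/5) = (2*(5*B_t^2 - 3)/(5*B_t^2 + 3)^2) dt + (-4*B_t/(5*B_t^2 + 3)) dB_t.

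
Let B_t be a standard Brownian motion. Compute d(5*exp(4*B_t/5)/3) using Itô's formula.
d(5*exp(4*B_t/5)/3) = (8*exp(4*B_t/5)/15) dt + (4*exp(4*B_t/5)/3) dB_t

Itô's formula for f(B_t) gives d f(B_t) = f'(B_t) dB_t + (1/2) f''(B_t) dt. Compute derivatives of f(x) = 5*exp(4*x/5)/3:
  f'(x)  = 4*exp(4*x/5)/3
  f''(x) = 16*exp(4*x/5)/15
Substitute x = B_t and multiply the f'' term by 1/2:
  drift     = (1/2) * (16*exp(4*x/5)/15) evaluated at B_t = 8*exp(4*B_t/5)/15
  diffusion = (4*exp(4*x/5)/3) evaluated at B_t = 4*exp(4*B_t/5)/3
Therefore d(5*exp(4*B_t/5)/3) = (8*exp(4*B_t/5)/15) dt + (4*exp(4*B_t/5)/3) dB_t.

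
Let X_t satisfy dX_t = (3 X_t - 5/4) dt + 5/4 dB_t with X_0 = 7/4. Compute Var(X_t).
Var(X_t) = 25*exp(6*t)/96 - 25/96

The variance V(t) = Var(X_t) satisfies V'(t) = 2 a V(t) + c^2 with V(0) = 0 (drift coefficient is linear in X, diffusion is constant). With a = 3, c = 5/4, the solution is
  V(t) = (c^2 / (2 a)) * (exp(2 a t) - 1)
       = ((5/4)^2 / (2*3)) * (exp(6 t) - 1)
       = 25*exp(6*t)/96 - 25/96.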